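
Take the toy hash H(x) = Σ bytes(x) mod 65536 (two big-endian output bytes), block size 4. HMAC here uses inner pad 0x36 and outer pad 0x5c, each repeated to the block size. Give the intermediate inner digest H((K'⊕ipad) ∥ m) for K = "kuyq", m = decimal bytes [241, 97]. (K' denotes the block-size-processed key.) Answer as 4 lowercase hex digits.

0288

Key "kuyq" = 6b 75 79 71 is exactly B = 4 bytes: K' = 6b 75 79 71.
K' ⊕ ipad = 5d 43 4f 47.
Inner input = 5d 43 4f 47 ∥ f1 61.
Inner hash: sum = 93+67+79+71+241+97 = 648 → 02 88.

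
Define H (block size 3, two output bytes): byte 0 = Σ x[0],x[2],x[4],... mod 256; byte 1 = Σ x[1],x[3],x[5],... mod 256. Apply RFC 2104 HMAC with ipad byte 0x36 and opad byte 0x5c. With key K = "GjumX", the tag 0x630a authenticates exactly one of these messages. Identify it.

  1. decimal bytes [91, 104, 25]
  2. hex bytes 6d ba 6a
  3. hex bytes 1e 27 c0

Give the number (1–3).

Key "GjumX" = 47 6a 75 6d 58 is 5 bytes > B = 3, so hash it first: H(key) = 14 d7, then zero-pad to 3 bytes: K' = 14 d7 00.
K' ⊕ ipad = 22 e1 36; K' ⊕ opad = 48 8b 5c.
m1: inner = H(22 e1 36 5b 68 19) = c0 55; tag = H(48 8b 5c c0 55) = f94b
m2: inner = H(22 e1 36 6d ba 6a) = 12 b8; tag = H(48 8b 5c 12 b8) = 5c9d
m3: inner = H(22 e1 36 1e 27 c0) = 7f bf; tag = H(48 8b 5c 7f bf) = 630a ← matches

3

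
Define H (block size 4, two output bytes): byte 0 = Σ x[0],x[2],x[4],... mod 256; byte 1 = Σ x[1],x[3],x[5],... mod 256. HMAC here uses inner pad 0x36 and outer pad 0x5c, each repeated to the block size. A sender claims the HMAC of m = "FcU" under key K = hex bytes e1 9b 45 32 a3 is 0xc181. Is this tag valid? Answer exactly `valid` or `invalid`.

Key hex bytes e1 9b 45 32 a3 is 5 bytes > B = 4, so hash it first: H(key) = c9 cd, then zero-pad to 4 bytes: K' = c9 cd 00 00.
K' ⊕ ipad = ff fb 36 36; K' ⊕ opad = 95 91 5c 5c.
Inner hash: even-index sum = 464 mod 256 = 208; odd-index sum = 404 mod 256 = 148 → d0 94.
Outer hash (recomputed tag): even-index sum = 449 mod 256 = 193; odd-index sum = 385 mod 256 = 129 → c1 81.
Recomputed tag = c181; claimed = c181 → match.

valid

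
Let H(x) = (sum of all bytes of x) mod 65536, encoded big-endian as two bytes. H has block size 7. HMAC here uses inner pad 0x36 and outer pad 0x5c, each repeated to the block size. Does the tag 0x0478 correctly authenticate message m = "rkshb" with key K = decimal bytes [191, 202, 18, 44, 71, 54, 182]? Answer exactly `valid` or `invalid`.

valid

Key decimal bytes [191, 202, 18, 44, 71, 54, 182] = bf ca 12 2c 47 36 b6 is exactly B = 7 bytes: K' = bf ca 12 2c 47 36 b6.
K' ⊕ ipad = 89 fc 24 1a 71 00 80; K' ⊕ opad = e3 96 4e 70 1b 6a ea.
Inner hash: sum = 137+252+36+26+113+0+128+114+107+115+104+98 = 1230 → 04 ce.
Outer hash (recomputed tag): sum = 227+150+78+112+27+106+234+4+206 = 1144 → 04 78.
Recomputed tag = 0478; claimed = 0478 → match.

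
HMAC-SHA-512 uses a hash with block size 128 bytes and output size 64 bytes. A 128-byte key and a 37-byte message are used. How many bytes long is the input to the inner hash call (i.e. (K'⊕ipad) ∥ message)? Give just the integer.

Key is 128 ≤ 128 bytes, zero-padded: |K'| = 128.
Inner input = (K'⊕ipad) ∥ m → 128 + 37 = 165 bytes.

165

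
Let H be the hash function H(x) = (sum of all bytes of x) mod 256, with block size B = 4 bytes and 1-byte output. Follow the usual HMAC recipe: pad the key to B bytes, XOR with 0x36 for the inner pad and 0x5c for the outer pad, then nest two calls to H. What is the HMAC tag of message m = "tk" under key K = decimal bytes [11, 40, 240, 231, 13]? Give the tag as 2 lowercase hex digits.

Key decimal bytes [11, 40, 240, 231, 13] = 0b 28 f0 e7 0d is 5 bytes > B = 4, so hash it first: H(key) = 17, then zero-pad to 4 bytes: K' = 17 00 00 00.
K' ⊕ ipad = 21 36 36 36.  K' ⊕ opad = 4b 5c 5c 5c.
Inner input = (K'⊕ipad) ∥ m = 21 36 36 36 ∥ 74 6b.
Inner hash: sum = 33+54+54+54+116+107 = 418; mod 256 = 162 → a2.
Outer input = (K'⊕opad) ∥ inner = 4b 5c 5c 5c ∥ a2.
Outer hash (tag): sum = 75+92+92+92+162 = 513; mod 256 = 1 → 01.

01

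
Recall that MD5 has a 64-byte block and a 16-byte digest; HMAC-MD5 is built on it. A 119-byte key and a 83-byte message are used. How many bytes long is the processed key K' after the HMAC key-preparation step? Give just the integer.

64

Key is 119 > 64 bytes, so it is hashed to 16 bytes then zero-padded to 64: |K'| = 64.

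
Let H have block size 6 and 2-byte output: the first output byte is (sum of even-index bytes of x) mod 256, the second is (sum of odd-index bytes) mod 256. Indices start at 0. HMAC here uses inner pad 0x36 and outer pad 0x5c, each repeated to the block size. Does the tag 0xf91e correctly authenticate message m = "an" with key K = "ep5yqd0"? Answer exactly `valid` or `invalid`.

valid

Key "ep5yqd0" = 65 70 35 79 71 64 30 is 7 bytes > B = 6, so hash it first: H(key) = 3b 4d, then zero-pad to 6 bytes: K' = 3b 4d 00 00 00 00.
K' ⊕ ipad = 0d 7b 36 36 36 36; K' ⊕ opad = 67 11 5c 5c 5c 5c.
Inner hash: even-index sum = 218 mod 256 = 218; odd-index sum = 341 mod 256 = 85 → da 55.
Outer hash (recomputed tag): even-index sum = 505 mod 256 = 249; odd-index sum = 286 mod 256 = 30 → f9 1e.
Recomputed tag = f91e; claimed = f91e → match.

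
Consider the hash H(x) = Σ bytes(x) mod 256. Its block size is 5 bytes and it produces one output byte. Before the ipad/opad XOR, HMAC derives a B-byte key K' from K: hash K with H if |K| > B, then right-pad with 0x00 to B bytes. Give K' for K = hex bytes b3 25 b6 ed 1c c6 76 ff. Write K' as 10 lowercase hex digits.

|K| = 8 > B = 5, so first hash the key.
H(K): sum = 179+37+182+237+28+198+118+255 = 1234; mod 256 = 210 → d2.
Zero-pad H(K) = d2 to 5 bytes: K' = d2 00 00 00 00.

d200000000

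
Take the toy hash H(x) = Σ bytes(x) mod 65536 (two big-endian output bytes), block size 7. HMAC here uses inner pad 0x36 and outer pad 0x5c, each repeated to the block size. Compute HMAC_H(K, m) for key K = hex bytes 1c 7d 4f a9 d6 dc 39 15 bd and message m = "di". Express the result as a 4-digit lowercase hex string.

02bd

Key hex bytes 1c 7d 4f a9 d6 dc 39 15 bd is 9 bytes > B = 7, so hash it first: H(key) = 04 4e, then zero-pad to 7 bytes: K' = 04 4e 00 00 00 00 00.
K' ⊕ ipad = 32 78 36 36 36 36 36.  K' ⊕ opad = 58 12 5c 5c 5c 5c 5c.
Inner input = (K'⊕ipad) ∥ m = 32 78 36 36 36 36 36 ∥ 64 69.
Inner hash: sum = 50+120+54+54+54+54+54+100+105 = 645 → 02 85.
Outer input = (K'⊕opad) ∥ inner = 58 12 5c 5c 5c 5c 5c ∥ 02 85.
Outer hash (tag): sum = 88+18+92+92+92+92+92+2+133 = 701 → 02 bd.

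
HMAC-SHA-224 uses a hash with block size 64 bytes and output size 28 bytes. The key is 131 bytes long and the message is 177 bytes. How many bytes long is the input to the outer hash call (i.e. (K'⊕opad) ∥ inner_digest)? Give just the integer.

Key is 131 > 64 bytes, so it is hashed to 28 bytes then zero-padded to 64: |K'| = 64.
Outer input = (K'⊕opad) ∥ H(inner) → 64 + 28 = 92 bytes.

92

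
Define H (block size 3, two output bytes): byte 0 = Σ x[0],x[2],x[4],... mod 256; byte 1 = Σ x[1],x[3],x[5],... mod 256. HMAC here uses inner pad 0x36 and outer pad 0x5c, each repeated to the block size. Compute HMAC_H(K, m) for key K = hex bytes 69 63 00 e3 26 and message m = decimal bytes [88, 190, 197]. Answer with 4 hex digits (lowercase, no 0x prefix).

Key hex bytes 69 63 00 e3 26 is 5 bytes > B = 3, so hash it first: H(key) = 8f 46, then zero-pad to 3 bytes: K' = 8f 46 00.
K' ⊕ ipad = b9 70 36.  K' ⊕ opad = d3 1a 5c.
Inner input = (K'⊕ipad) ∥ m = b9 70 36 ∥ 58 be c5.
Inner hash: even-index sum = 429 mod 256 = 173; odd-index sum = 397 mod 256 = 141 → ad 8d.
Outer input = (K'⊕opad) ∥ inner = d3 1a 5c ∥ ad 8d.
Outer hash (tag): even-index sum = 444 mod 256 = 188; odd-index sum = 199 mod 256 = 199 → bc c7.

bcc7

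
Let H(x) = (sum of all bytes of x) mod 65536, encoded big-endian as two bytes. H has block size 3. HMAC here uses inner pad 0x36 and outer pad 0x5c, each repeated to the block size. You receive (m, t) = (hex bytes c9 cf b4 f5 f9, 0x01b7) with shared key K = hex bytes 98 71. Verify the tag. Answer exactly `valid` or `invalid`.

valid

Key hex bytes 98 71 is 2 bytes ≤ B = 3; zero-pad to 3 bytes: K' = 98 71 00.
K' ⊕ ipad = ae 47 36; K' ⊕ opad = c4 2d 5c.
Inner hash: sum = 174+71+54+201+207+180+245+249 = 1381 → 05 65.
Outer hash (recomputed tag): sum = 196+45+92+5+101 = 439 → 01 b7.
Recomputed tag = 01b7; claimed = 01b7 → match.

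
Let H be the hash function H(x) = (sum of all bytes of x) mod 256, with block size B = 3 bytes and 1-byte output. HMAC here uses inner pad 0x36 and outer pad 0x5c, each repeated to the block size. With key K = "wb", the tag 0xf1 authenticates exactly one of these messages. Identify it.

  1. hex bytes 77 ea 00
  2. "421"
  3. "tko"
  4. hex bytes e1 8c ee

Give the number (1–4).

Key "wb" = 77 62 is 2 bytes ≤ B = 3; zero-pad to 3 bytes: K' = 77 62 00.
K' ⊕ ipad = 41 54 36; K' ⊕ opad = 2b 3e 5c.
m1: inner = H(41 54 36 77 ea 00) = 2c; tag = H(2b 3e 5c 2c) = f1 ← matches
m2: inner = H(41 54 36 34 32 31) = 62; tag = H(2b 3e 5c 62) = 27
m3: inner = H(41 54 36 74 6b 6f) = 19; tag = H(2b 3e 5c 19) = de
m4: inner = H(41 54 36 e1 8c ee) = 26; tag = H(2b 3e 5c 26) = eb

1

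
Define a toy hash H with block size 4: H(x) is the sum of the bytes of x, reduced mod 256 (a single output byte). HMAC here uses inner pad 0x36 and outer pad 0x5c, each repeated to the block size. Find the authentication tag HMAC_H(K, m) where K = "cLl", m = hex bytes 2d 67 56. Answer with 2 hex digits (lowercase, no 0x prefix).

24

Key "cLl" = 63 4c 6c is 3 bytes ≤ B = 4; zero-pad to 4 bytes: K' = 63 4c 6c 00.
K' ⊕ ipad = 55 7a 5a 36.  K' ⊕ opad = 3f 10 30 5c.
Inner input = (K'⊕ipad) ∥ m = 55 7a 5a 36 ∥ 2d 67 56.
Inner hash: sum = 85+122+90+54+45+103+86 = 585; mod 256 = 73 → 49.
Outer input = (K'⊕opad) ∥ inner = 3f 10 30 5c ∥ 49.
Outer hash (tag): sum = 63+16+48+92+73 = 292; mod 256 = 36 → 24.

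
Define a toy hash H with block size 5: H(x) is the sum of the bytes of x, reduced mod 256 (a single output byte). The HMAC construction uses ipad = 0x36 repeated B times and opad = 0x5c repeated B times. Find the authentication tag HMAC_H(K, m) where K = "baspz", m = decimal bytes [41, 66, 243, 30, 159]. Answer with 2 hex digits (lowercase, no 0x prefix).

99

Key "baspz" = 62 61 73 70 7a is exactly B = 5 bytes: K' = 62 61 73 70 7a.
K' ⊕ ipad = 54 57 45 46 4c.  K' ⊕ opad = 3e 3d 2f 2c 26.
Inner input = (K'⊕ipad) ∥ m = 54 57 45 46 4c ∥ 29 42 f3 1e 9f.
Inner hash: sum = 84+87+69+70+76+41+66+243+30+159 = 925; mod 256 = 157 → 9d.
Outer input = (K'⊕opad) ∥ inner = 3e 3d 2f 2c 26 ∥ 9d.
Outer hash (tag): sum = 62+61+47+44+38+157 = 409; mod 256 = 153 → 99.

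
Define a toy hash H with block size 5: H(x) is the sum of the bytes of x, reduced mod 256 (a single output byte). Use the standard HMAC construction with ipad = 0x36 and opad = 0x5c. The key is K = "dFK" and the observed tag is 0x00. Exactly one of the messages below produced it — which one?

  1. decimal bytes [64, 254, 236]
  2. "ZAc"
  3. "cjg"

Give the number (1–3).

3

Key "dFK" = 64 46 4b is 3 bytes ≤ B = 5; zero-pad to 5 bytes: K' = 64 46 4b 00 00.
K' ⊕ ipad = 52 70 7d 36 36; K' ⊕ opad = 38 1a 17 5c 5c.
m1: inner = H(52 70 7d 36 36 40 fe ec) = d5; tag = H(38 1a 17 5c 5c d5) = f6
m2: inner = H(52 70 7d 36 36 5a 41 63) = a9; tag = H(38 1a 17 5c 5c a9) = ca
m3: inner = H(52 70 7d 36 36 63 6a 67) = df; tag = H(38 1a 17 5c 5c df) = 00 ← matches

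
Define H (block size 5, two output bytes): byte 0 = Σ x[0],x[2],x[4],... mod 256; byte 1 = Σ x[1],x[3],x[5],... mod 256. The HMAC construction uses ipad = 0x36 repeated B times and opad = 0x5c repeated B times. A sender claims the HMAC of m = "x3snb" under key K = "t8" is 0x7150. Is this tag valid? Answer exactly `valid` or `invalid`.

Key "t8" = 74 38 is 2 bytes ≤ B = 5; zero-pad to 5 bytes: K' = 74 38 00 00 00.
K' ⊕ ipad = 42 0e 36 36 36; K' ⊕ opad = 28 64 5c 5c 5c.
Inner hash: even-index sum = 335 mod 256 = 79; odd-index sum = 401 mod 256 = 145 → 4f 91.
Outer hash (recomputed tag): even-index sum = 369 mod 256 = 113; odd-index sum = 271 mod 256 = 15 → 71 0f.
Recomputed tag = 710f; claimed = 7150 → mismatch.

invalid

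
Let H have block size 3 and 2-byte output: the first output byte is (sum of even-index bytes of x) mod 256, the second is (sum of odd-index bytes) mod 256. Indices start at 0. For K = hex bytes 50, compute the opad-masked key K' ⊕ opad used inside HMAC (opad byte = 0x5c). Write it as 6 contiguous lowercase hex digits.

0c5c5c

Key hex bytes 50 is 1 byte ≤ B = 3; zero-pad to 3 bytes: K' = 50 00 00.
XOR each byte with 0x5c: 50⊕5c=0c, 00⊕5c=5c, 00⊕5c=5c.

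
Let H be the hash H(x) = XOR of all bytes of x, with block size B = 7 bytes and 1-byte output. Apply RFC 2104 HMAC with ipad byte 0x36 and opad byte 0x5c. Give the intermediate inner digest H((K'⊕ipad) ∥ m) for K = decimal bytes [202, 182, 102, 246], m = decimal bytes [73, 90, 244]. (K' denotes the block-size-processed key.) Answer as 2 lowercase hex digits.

3d

Key decimal bytes [202, 182, 102, 246] = ca b6 66 f6 is 4 bytes ≤ B = 7; zero-pad to 7 bytes: K' = ca b6 66 f6 00 00 00.
K' ⊕ ipad = fc 80 50 c0 36 36 36.
Inner input = fc 80 50 c0 36 36 36 ∥ 49 5a f4.
Inner hash: XOR fc⊕80⊕50⊕c0⊕36⊕36⊕36⊕49⊕5a⊕f4 = 3d.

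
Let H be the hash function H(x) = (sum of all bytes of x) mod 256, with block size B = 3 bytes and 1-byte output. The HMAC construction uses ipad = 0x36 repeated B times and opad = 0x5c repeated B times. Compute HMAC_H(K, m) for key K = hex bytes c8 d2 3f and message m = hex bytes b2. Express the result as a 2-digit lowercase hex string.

Key hex bytes c8 d2 3f is exactly B = 3 bytes: K' = c8 d2 3f.
K' ⊕ ipad = fe e4 09.  K' ⊕ opad = 94 8e 63.
Inner input = (K'⊕ipad) ∥ m = fe e4 09 ∥ b2.
Inner hash: sum = 254+228+9+178 = 669; mod 256 = 157 → 9d.
Outer input = (K'⊕opad) ∥ inner = 94 8e 63 ∥ 9d.
Outer hash (tag): sum = 148+142+99+157 = 546; mod 256 = 34 → 22.

22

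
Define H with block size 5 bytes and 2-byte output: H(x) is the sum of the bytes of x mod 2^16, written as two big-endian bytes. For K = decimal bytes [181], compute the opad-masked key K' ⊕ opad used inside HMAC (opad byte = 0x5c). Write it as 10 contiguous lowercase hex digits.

Key decimal bytes [181] = b5 is 1 byte ≤ B = 5; zero-pad to 5 bytes: K' = b5 00 00 00 00.
XOR each byte with 0x5c: b5⊕5c=e9, 00⊕5c=5c, 00⊕5c=5c, 00⊕5c=5c, 00⊕5c=5c.

e95c5c5c5c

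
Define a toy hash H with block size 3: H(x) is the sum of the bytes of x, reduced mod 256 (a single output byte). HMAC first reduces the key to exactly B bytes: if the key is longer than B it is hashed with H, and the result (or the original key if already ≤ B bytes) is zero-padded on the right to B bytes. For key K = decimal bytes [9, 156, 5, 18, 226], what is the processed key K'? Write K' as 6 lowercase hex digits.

9e0000

|K| = 5 > B = 3, so first hash the key.
H(K): sum = 9+156+5+18+226 = 414; mod 256 = 158 → 9e.
Zero-pad H(K) = 9e to 3 bytes: K' = 9e 00 00.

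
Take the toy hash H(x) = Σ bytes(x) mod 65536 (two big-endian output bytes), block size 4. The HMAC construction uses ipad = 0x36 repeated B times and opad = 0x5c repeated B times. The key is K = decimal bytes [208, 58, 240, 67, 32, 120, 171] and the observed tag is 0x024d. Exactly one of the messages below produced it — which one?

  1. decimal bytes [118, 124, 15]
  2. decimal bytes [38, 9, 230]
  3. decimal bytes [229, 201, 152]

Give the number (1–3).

Key decimal bytes [208, 58, 240, 67, 32, 120, 171] = d0 3a f0 43 20 78 ab is 7 bytes > B = 4, so hash it first: H(key) = 03 80, then zero-pad to 4 bytes: K' = 03 80 00 00.
K' ⊕ ipad = 35 b6 36 36; K' ⊕ opad = 5f dc 5c 5c.
m1: inner = H(35 b6 36 36 76 7c 0f) = 02 58; tag = H(5f dc 5c 5c 02 58) = 024d ← matches
m2: inner = H(35 b6 36 36 26 09 e6) = 02 6c; tag = H(5f dc 5c 5c 02 6c) = 0261
m3: inner = H(35 b6 36 36 e5 c9 98) = 03 9d; tag = H(5f dc 5c 5c 03 9d) = 0293

1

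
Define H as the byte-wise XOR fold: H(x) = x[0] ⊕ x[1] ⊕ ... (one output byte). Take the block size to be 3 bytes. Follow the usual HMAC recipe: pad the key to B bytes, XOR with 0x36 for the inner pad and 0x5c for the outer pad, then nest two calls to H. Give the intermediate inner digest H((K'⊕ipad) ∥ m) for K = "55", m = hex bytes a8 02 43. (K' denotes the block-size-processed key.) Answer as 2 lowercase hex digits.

Key "55" = 35 35 is 2 bytes ≤ B = 3; zero-pad to 3 bytes: K' = 35 35 00.
K' ⊕ ipad = 03 03 36.
Inner input = 03 03 36 ∥ a8 02 43.
Inner hash: XOR 03⊕03⊕36⊕a8⊕02⊕43 = df.

df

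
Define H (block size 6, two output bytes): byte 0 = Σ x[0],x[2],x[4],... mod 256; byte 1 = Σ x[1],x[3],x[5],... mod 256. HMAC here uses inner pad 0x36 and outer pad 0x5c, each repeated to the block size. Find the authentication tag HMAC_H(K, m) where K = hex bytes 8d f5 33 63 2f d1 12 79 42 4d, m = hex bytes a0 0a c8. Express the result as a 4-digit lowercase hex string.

20ba

Key hex bytes 8d f5 33 63 2f d1 12 79 42 4d is 10 bytes > B = 6, so hash it first: H(key) = 43 ef, then zero-pad to 6 bytes: K' = 43 ef 00 00 00 00.
K' ⊕ ipad = 75 d9 36 36 36 36.  K' ⊕ opad = 1f b3 5c 5c 5c 5c.
Inner input = (K'⊕ipad) ∥ m = 75 d9 36 36 36 36 ∥ a0 0a c8.
Inner hash: even-index sum = 585 mod 256 = 73; odd-index sum = 335 mod 256 = 79 → 49 4f.
Outer input = (K'⊕opad) ∥ inner = 1f b3 5c 5c 5c 5c ∥ 49 4f.
Outer hash (tag): even-index sum = 288 mod 256 = 32; odd-index sum = 442 mod 256 = 186 → 20 ba.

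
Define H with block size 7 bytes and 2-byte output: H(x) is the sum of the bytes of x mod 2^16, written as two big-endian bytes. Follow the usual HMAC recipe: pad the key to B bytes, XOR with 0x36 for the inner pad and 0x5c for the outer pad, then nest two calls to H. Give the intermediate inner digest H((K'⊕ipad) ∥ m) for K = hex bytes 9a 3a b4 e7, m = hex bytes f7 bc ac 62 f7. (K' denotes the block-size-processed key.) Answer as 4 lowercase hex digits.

Key hex bytes 9a 3a b4 e7 is 4 bytes ≤ B = 7; zero-pad to 7 bytes: K' = 9a 3a b4 e7 00 00 00.
K' ⊕ ipad = ac 0c 82 d1 36 36 36.
Inner input = ac 0c 82 d1 36 36 36 ∥ f7 bc ac 62 f7.
Inner hash: sum = 172+12+130+209+54+54+54+247+188+172+98+247 = 1637 → 06 65.

0665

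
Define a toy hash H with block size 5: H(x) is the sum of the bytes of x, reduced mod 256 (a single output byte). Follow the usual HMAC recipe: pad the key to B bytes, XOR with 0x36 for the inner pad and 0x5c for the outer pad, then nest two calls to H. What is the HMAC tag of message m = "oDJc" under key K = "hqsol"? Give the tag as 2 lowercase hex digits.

f0

Key "hqsol" = 68 71 73 6f 6c is exactly B = 5 bytes: K' = 68 71 73 6f 6c.
K' ⊕ ipad = 5e 47 45 59 5a.  K' ⊕ opad = 34 2d 2f 33 30.
Inner input = (K'⊕ipad) ∥ m = 5e 47 45 59 5a ∥ 6f 44 4a 63.
Inner hash: sum = 94+71+69+89+90+111+68+74+99 = 765; mod 256 = 253 → fd.
Outer input = (K'⊕opad) ∥ inner = 34 2d 2f 33 30 ∥ fd.
Outer hash (tag): sum = 52+45+47+51+48+253 = 496; mod 256 = 240 → f0.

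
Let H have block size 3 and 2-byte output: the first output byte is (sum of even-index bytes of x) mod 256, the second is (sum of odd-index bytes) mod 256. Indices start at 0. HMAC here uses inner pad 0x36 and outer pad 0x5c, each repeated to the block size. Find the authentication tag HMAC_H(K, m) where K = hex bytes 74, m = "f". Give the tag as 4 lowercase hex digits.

Key hex bytes 74 is 1 byte ≤ B = 3; zero-pad to 3 bytes: K' = 74 00 00.
K' ⊕ ipad = 42 36 36.  K' ⊕ opad = 28 5c 5c.
Inner input = (K'⊕ipad) ∥ m = 42 36 36 ∥ 66.
Inner hash: even-index sum = 120 mod 256 = 120; odd-index sum = 156 mod 256 = 156 → 78 9c.
Outer input = (K'⊕opad) ∥ inner = 28 5c 5c ∥ 78 9c.
Outer hash (tag): even-index sum = 288 mod 256 = 32; odd-index sum = 212 mod 256 = 212 → 20 d4.

20d4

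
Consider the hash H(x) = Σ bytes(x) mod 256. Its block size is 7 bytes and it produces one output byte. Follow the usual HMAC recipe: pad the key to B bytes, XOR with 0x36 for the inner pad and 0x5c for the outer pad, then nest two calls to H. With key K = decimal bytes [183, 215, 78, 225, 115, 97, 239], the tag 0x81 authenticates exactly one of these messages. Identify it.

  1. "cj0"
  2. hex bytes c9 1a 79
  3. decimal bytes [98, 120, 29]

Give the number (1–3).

3

Key decimal bytes [183, 215, 78, 225, 115, 97, 239] = b7 d7 4e e1 73 61 ef is exactly B = 7 bytes: K' = b7 d7 4e e1 73 61 ef.
K' ⊕ ipad = 81 e1 78 d7 45 57 d9; K' ⊕ opad = eb 8b 12 bd 2f 3d b3.
m1: inner = H(81 e1 78 d7 45 57 d9 63 6a 30) = 23; tag = H(eb 8b 12 bd 2f 3d b3 23) = 87
m2: inner = H(81 e1 78 d7 45 57 d9 c9 1a 79) = 82; tag = H(eb 8b 12 bd 2f 3d b3 82) = e6
m3: inner = H(81 e1 78 d7 45 57 d9 62 78 1d) = 1d; tag = H(eb 8b 12 bd 2f 3d b3 1d) = 81 ← matches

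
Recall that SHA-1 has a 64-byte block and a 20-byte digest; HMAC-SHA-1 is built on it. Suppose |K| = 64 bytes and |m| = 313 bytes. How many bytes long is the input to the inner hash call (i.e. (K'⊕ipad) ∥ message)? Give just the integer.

Key is 64 ≤ 64 bytes, zero-padded: |K'| = 64.
Inner input = (K'⊕ipad) ∥ m → 64 + 313 = 377 bytes.

377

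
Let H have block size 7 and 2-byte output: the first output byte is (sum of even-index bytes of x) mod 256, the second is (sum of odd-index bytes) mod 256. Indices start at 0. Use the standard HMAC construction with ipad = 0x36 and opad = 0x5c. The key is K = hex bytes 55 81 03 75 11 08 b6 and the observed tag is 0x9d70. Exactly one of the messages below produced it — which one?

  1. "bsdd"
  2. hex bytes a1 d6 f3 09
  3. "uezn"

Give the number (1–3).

1

Key hex bytes 55 81 03 75 11 08 b6 is exactly B = 7 bytes: K' = 55 81 03 75 11 08 b6.
K' ⊕ ipad = 63 b7 35 43 27 3e 80; K' ⊕ opad = 09 dd 5f 29 4d 54 ea.
m1: inner = H(63 b7 35 43 27 3e 80 62 73 64 64) = 16 fe; tag = H(09 dd 5f 29 4d 54 ea 16 fe) = 9d70 ← matches
m2: inner = H(63 b7 35 43 27 3e 80 a1 d6 f3 09) = 1e cc; tag = H(09 dd 5f 29 4d 54 ea 1e cc) = 6b78
m3: inner = H(63 b7 35 43 27 3e 80 75 65 7a 6e) = 12 27; tag = H(09 dd 5f 29 4d 54 ea 12 27) = c66c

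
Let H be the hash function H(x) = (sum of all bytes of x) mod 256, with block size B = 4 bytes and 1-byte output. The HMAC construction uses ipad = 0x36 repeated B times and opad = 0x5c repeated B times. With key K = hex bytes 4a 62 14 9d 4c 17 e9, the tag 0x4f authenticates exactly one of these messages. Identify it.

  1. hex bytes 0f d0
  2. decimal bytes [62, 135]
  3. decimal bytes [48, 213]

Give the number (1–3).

3

Key hex bytes 4a 62 14 9d 4c 17 e9 is 7 bytes > B = 4, so hash it first: H(key) = a9, then zero-pad to 4 bytes: K' = a9 00 00 00.
K' ⊕ ipad = 9f 36 36 36; K' ⊕ opad = f5 5c 5c 5c.
m1: inner = H(9f 36 36 36 0f d0) = 20; tag = H(f5 5c 5c 5c 20) = 29
m2: inner = H(9f 36 36 36 3e 87) = 06; tag = H(f5 5c 5c 5c 06) = 0f
m3: inner = H(9f 36 36 36 30 d5) = 46; tag = H(f5 5c 5c 5c 46) = 4f ← matches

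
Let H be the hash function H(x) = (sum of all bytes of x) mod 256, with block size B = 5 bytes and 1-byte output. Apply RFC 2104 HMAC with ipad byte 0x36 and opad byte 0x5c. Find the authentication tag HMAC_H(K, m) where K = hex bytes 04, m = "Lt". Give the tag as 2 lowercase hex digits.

Key hex bytes 04 is 1 byte ≤ B = 5; zero-pad to 5 bytes: K' = 04 00 00 00 00.
K' ⊕ ipad = 32 36 36 36 36.  K' ⊕ opad = 58 5c 5c 5c 5c.
Inner input = (K'⊕ipad) ∥ m = 32 36 36 36 36 ∥ 4c 74.
Inner hash: sum = 50+54+54+54+54+76+116 = 458; mod 256 = 202 → ca.
Outer input = (K'⊕opad) ∥ inner = 58 5c 5c 5c 5c ∥ ca.
Outer hash (tag): sum = 88+92+92+92+92+202 = 658; mod 256 = 146 → 92.

92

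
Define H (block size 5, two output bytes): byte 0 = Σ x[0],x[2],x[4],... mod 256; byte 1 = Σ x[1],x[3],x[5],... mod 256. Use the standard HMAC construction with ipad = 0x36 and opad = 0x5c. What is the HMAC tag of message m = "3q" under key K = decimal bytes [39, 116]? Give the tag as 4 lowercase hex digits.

Key decimal bytes [39, 116] = 27 74 is 2 bytes ≤ B = 5; zero-pad to 5 bytes: K' = 27 74 00 00 00.
K' ⊕ ipad = 11 42 36 36 36.  K' ⊕ opad = 7b 28 5c 5c 5c.
Inner input = (K'⊕ipad) ∥ m = 11 42 36 36 36 ∥ 33 71.
Inner hash: even-index sum = 238 mod 256 = 238; odd-index sum = 171 mod 256 = 171 → ee ab.
Outer input = (K'⊕opad) ∥ inner = 7b 28 5c 5c 5c ∥ ee ab.
Outer hash (tag): even-index sum = 478 mod 256 = 222; odd-index sum = 370 mod 256 = 114 → de 72.

de72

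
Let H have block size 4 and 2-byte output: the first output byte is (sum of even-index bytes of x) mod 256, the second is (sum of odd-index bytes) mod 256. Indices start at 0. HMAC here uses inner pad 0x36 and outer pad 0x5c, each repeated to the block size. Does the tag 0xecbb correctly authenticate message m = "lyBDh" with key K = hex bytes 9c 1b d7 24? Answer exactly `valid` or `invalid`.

Key hex bytes 9c 1b d7 24 is exactly B = 4 bytes: K' = 9c 1b d7 24.
K' ⊕ ipad = aa 2d e1 12; K' ⊕ opad = c0 47 8b 78.
Inner hash: even-index sum = 673 mod 256 = 161; odd-index sum = 252 mod 256 = 252 → a1 fc.
Outer hash (recomputed tag): even-index sum = 492 mod 256 = 236; odd-index sum = 443 mod 256 = 187 → ec bb.
Recomputed tag = ecbb; claimed = ecbb → match.

valid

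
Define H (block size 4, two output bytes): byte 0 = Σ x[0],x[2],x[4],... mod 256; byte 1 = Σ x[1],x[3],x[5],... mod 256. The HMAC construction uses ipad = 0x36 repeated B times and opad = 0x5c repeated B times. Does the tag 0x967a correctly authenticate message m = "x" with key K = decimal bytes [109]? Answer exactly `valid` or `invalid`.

invalid

Key decimal bytes [109] = 6d is 1 byte ≤ B = 4; zero-pad to 4 bytes: K' = 6d 00 00 00.
K' ⊕ ipad = 5b 36 36 36; K' ⊕ opad = 31 5c 5c 5c.
Inner hash: even-index sum = 265 mod 256 = 9; odd-index sum = 108 mod 256 = 108 → 09 6c.
Outer hash (recomputed tag): even-index sum = 150 mod 256 = 150; odd-index sum = 292 mod 256 = 36 → 96 24.
Recomputed tag = 9624; claimed = 967a → mismatch.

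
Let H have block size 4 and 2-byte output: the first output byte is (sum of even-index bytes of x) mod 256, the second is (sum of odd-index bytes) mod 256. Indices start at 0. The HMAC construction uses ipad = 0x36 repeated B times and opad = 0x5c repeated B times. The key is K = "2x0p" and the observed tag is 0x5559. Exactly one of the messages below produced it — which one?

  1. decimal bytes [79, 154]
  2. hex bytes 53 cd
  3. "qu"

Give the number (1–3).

Key "2x0p" = 32 78 30 70 is exactly B = 4 bytes: K' = 32 78 30 70.
K' ⊕ ipad = 04 4e 06 46; K' ⊕ opad = 6e 24 6c 2c.
m1: inner = H(04 4e 06 46 4f 9a) = 59 2e; tag = H(6e 24 6c 2c 59 2e) = 337e
m2: inner = H(04 4e 06 46 53 cd) = 5d 61; tag = H(6e 24 6c 2c 5d 61) = 37b1
m3: inner = H(04 4e 06 46 71 75) = 7b 09; tag = H(6e 24 6c 2c 7b 09) = 5559 ← matches

3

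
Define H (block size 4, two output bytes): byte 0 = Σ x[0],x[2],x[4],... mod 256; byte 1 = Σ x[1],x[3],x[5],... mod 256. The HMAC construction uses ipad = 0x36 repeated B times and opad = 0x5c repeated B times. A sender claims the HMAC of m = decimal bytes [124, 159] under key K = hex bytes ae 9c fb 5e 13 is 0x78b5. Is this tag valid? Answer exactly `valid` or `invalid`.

invalid

Key hex bytes ae 9c fb 5e 13 is 5 bytes > B = 4, so hash it first: H(key) = bc fa, then zero-pad to 4 bytes: K' = bc fa 00 00.
K' ⊕ ipad = 8a cc 36 36; K' ⊕ opad = e0 a6 5c 5c.
Inner hash: even-index sum = 316 mod 256 = 60; odd-index sum = 417 mod 256 = 161 → 3c a1.
Outer hash (recomputed tag): even-index sum = 376 mod 256 = 120; odd-index sum = 419 mod 256 = 163 → 78 a3.
Recomputed tag = 78a3; claimed = 78b5 → mismatch.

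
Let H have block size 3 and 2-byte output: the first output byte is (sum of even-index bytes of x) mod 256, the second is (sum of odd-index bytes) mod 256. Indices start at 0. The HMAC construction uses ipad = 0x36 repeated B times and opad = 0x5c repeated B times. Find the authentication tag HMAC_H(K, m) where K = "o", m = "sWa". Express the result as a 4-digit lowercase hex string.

Key "o" = 6f is 1 byte ≤ B = 3; zero-pad to 3 bytes: K' = 6f 00 00.
K' ⊕ ipad = 59 36 36.  K' ⊕ opad = 33 5c 5c.
Inner input = (K'⊕ipad) ∥ m = 59 36 36 ∥ 73 57 61.
Inner hash: even-index sum = 230 mod 256 = 230; odd-index sum = 266 mod 256 = 10 → e6 0a.
Outer input = (K'⊕opad) ∥ inner = 33 5c 5c ∥ e6 0a.
Outer hash (tag): even-index sum = 153 mod 256 = 153; odd-index sum = 322 mod 256 = 66 → 99 42.

9942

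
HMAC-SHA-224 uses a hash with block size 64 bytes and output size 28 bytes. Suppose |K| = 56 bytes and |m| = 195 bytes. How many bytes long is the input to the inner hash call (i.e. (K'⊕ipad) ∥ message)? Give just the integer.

259

Key is 56 ≤ 64 bytes, zero-padded: |K'| = 64.
Inner input = (K'⊕ipad) ∥ m → 64 + 195 = 259 bytes.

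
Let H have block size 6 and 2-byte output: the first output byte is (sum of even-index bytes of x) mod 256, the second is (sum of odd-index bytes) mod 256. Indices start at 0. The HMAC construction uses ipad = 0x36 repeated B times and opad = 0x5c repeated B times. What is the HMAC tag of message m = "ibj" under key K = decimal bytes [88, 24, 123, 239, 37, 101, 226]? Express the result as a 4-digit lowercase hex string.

6910

Key decimal bytes [88, 24, 123, 239, 37, 101, 226] = 58 18 7b ef 25 65 e2 is 7 bytes > B = 6, so hash it first: H(key) = da 6c, then zero-pad to 6 bytes: K' = da 6c 00 00 00 00.
K' ⊕ ipad = ec 5a 36 36 36 36.  K' ⊕ opad = 86 30 5c 5c 5c 5c.
Inner input = (K'⊕ipad) ∥ m = ec 5a 36 36 36 36 ∥ 69 62 6a.
Inner hash: even-index sum = 555 mod 256 = 43; odd-index sum = 296 mod 256 = 40 → 2b 28.
Outer input = (K'⊕opad) ∥ inner = 86 30 5c 5c 5c 5c ∥ 2b 28.
Outer hash (tag): even-index sum = 361 mod 256 = 105; odd-index sum = 272 mod 256 = 16 → 69 10.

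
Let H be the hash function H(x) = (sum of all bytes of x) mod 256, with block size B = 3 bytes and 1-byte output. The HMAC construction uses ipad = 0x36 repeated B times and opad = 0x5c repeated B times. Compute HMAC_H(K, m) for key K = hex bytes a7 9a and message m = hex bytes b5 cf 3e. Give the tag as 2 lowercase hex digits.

52

Key hex bytes a7 9a is 2 bytes ≤ B = 3; zero-pad to 3 bytes: K' = a7 9a 00.
K' ⊕ ipad = 91 ac 36.  K' ⊕ opad = fb c6 5c.
Inner input = (K'⊕ipad) ∥ m = 91 ac 36 ∥ b5 cf 3e.
Inner hash: sum = 145+172+54+181+207+62 = 821; mod 256 = 53 → 35.
Outer input = (K'⊕opad) ∥ inner = fb c6 5c ∥ 35.
Outer hash (tag): sum = 251+198+92+53 = 594; mod 256 = 82 → 52.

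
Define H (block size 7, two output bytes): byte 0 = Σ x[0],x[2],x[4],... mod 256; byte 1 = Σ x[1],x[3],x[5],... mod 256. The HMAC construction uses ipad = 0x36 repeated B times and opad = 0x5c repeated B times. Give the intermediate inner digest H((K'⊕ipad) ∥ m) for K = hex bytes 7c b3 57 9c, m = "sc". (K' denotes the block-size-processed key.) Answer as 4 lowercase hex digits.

7ad8

Key hex bytes 7c b3 57 9c is 4 bytes ≤ B = 7; zero-pad to 7 bytes: K' = 7c b3 57 9c 00 00 00.
K' ⊕ ipad = 4a 85 61 aa 36 36 36.
Inner input = 4a 85 61 aa 36 36 36 ∥ 73 63.
Inner hash: even-index sum = 378 mod 256 = 122; odd-index sum = 472 mod 256 = 216 → 7a d8.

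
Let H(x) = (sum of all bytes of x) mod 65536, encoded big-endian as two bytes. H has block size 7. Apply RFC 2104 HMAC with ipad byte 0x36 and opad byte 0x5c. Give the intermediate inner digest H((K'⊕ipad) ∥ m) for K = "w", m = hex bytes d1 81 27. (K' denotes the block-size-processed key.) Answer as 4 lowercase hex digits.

Key "w" = 77 is 1 byte ≤ B = 7; zero-pad to 7 bytes: K' = 77 00 00 00 00 00 00.
K' ⊕ ipad = 41 36 36 36 36 36 36.
Inner input = 41 36 36 36 36 36 36 ∥ d1 81 27.
Inner hash: sum = 65+54+54+54+54+54+54+209+129+39 = 766 → 02 fe.

02fe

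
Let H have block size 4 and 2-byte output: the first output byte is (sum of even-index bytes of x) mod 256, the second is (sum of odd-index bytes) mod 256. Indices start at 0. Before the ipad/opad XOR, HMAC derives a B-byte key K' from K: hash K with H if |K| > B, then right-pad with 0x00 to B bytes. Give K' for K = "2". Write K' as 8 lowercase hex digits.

Key "2" = 32 is 1 byte ≤ B = 4; zero-pad to 4 bytes: K' = 32 00 00 00.

32000000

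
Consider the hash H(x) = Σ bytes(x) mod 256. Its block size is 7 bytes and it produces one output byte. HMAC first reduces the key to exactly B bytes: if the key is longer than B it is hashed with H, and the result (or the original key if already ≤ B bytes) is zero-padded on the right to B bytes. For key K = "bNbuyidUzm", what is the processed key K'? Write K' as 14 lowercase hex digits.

09000000000000

|K| = 10 > B = 7, so first hash the key.
H(K): sum = 98+78+98+117+121+105+100+85+122+109 = 1033; mod 256 = 9 → 09.
Zero-pad H(K) = 09 to 7 bytes: K' = 09 00 00 00 00 00 00.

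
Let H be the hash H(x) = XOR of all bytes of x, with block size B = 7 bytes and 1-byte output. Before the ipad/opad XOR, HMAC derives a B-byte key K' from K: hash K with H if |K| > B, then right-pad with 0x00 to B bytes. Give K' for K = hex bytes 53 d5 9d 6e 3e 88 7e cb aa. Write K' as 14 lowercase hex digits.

dc000000000000

|K| = 9 > B = 7, so first hash the key.
H(K): XOR 53⊕d5⊕9d⊕6e⊕3e⊕88⊕7e⊕cb⊕aa = dc.
Zero-pad H(K) = dc to 7 bytes: K' = dc 00 00 00 00 00 00.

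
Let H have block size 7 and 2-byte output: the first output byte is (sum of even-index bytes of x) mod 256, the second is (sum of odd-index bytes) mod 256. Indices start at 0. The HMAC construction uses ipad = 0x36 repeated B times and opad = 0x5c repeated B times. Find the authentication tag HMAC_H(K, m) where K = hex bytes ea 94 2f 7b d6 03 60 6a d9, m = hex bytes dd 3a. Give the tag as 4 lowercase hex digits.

Key hex bytes ea 94 2f 7b d6 03 60 6a d9 is 9 bytes > B = 7, so hash it first: H(key) = 28 7c, then zero-pad to 7 bytes: K' = 28 7c 00 00 00 00 00.
K' ⊕ ipad = 1e 4a 36 36 36 36 36.  K' ⊕ opad = 74 20 5c 5c 5c 5c 5c.
Inner input = (K'⊕ipad) ∥ m = 1e 4a 36 36 36 36 36 ∥ dd 3a.
Inner hash: even-index sum = 250 mod 256 = 250; odd-index sum = 403 mod 256 = 147 → fa 93.
Outer input = (K'⊕opad) ∥ inner = 74 20 5c 5c 5c 5c 5c ∥ fa 93.
Outer hash (tag): even-index sum = 539 mod 256 = 27; odd-index sum = 466 mod 256 = 210 → 1b d2.

1bd2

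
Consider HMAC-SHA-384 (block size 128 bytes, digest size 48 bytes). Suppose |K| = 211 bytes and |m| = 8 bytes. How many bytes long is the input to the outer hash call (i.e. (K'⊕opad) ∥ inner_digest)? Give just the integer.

Key is 211 > 128 bytes, so it is hashed to 48 bytes then zero-padded to 128: |K'| = 128.
Outer input = (K'⊕opad) ∥ H(inner) → 128 + 48 = 176 bytes.

176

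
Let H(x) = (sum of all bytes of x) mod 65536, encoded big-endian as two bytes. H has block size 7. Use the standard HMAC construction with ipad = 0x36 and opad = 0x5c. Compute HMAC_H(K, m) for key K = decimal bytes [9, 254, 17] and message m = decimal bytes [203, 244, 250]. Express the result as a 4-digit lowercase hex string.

0377

Key decimal bytes [9, 254, 17] = 09 fe 11 is 3 bytes ≤ B = 7; zero-pad to 7 bytes: K' = 09 fe 11 00 00 00 00.
K' ⊕ ipad = 3f c8 27 36 36 36 36.  K' ⊕ opad = 55 a2 4d 5c 5c 5c 5c.
Inner input = (K'⊕ipad) ∥ m = 3f c8 27 36 36 36 36 ∥ cb f4 fa.
Inner hash: sum = 63+200+39+54+54+54+54+203+244+250 = 1215 → 04 bf.
Outer input = (K'⊕opad) ∥ inner = 55 a2 4d 5c 5c 5c 5c ∥ 04 bf.
Outer hash (tag): sum = 85+162+77+92+92+92+92+4+191 = 887 → 03 77.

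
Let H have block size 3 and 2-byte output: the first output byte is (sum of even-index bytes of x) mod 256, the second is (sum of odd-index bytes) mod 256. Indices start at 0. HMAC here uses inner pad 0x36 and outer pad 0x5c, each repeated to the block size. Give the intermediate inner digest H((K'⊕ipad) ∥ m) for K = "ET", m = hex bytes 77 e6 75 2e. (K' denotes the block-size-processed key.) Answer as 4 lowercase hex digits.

Key "ET" = 45 54 is 2 bytes ≤ B = 3; zero-pad to 3 bytes: K' = 45 54 00.
K' ⊕ ipad = 73 62 36.
Inner input = 73 62 36 ∥ 77 e6 75 2e.
Inner hash: even-index sum = 445 mod 256 = 189; odd-index sum = 334 mod 256 = 78 → bd 4e.

bd4e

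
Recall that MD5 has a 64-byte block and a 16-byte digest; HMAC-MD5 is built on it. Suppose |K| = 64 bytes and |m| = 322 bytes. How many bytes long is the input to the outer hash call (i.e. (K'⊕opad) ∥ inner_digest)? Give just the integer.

Key is 64 ≤ 64 bytes, zero-padded: |K'| = 64.
Outer input = (K'⊕opad) ∥ H(inner) → 64 + 16 = 80 bytes.

80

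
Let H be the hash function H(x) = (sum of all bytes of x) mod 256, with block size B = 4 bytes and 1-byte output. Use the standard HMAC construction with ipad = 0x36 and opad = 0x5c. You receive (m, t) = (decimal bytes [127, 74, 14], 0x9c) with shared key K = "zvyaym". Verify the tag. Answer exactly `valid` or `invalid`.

invalid

Key "zvyaym" = 7a 76 79 61 79 6d is 6 bytes > B = 4, so hash it first: H(key) = b0, then zero-pad to 4 bytes: K' = b0 00 00 00.
K' ⊕ ipad = 86 36 36 36; K' ⊕ opad = ec 5c 5c 5c.
Inner hash: sum = 134+54+54+54+127+74+14 = 511; mod 256 = 255 → ff.
Outer hash (recomputed tag): sum = 236+92+92+92+255 = 767; mod 256 = 255 → ff.
Recomputed tag = ff; claimed = 9c → mismatch.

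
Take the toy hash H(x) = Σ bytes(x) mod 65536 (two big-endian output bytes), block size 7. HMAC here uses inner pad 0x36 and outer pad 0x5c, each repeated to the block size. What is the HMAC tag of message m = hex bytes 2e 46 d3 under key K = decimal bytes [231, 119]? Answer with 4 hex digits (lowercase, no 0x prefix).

Key decimal bytes [231, 119] = e7 77 is 2 bytes ≤ B = 7; zero-pad to 7 bytes: K' = e7 77 00 00 00 00 00.
K' ⊕ ipad = d1 41 36 36 36 36 36.  K' ⊕ opad = bb 2b 5c 5c 5c 5c 5c.
Inner input = (K'⊕ipad) ∥ m = d1 41 36 36 36 36 36 ∥ 2e 46 d3.
Inner hash: sum = 209+65+54+54+54+54+54+46+70+211 = 871 → 03 67.
Outer input = (K'⊕opad) ∥ inner = bb 2b 5c 5c 5c 5c 5c ∥ 03 67.
Outer hash (tag): sum = 187+43+92+92+92+92+92+3+103 = 796 → 03 1c.

031c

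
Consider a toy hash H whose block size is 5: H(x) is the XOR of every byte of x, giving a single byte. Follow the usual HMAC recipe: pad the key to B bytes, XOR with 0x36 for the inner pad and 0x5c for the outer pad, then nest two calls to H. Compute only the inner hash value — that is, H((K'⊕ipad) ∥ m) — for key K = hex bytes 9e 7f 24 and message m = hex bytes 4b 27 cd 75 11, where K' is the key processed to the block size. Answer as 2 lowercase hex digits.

36

Key hex bytes 9e 7f 24 is 3 bytes ≤ B = 5; zero-pad to 5 bytes: K' = 9e 7f 24 00 00.
K' ⊕ ipad = a8 49 12 36 36.
Inner input = a8 49 12 36 36 ∥ 4b 27 cd 75 11.
Inner hash: XOR a8⊕49⊕12⊕36⊕36⊕4b⊕27⊕cd⊕75⊕11 = 36.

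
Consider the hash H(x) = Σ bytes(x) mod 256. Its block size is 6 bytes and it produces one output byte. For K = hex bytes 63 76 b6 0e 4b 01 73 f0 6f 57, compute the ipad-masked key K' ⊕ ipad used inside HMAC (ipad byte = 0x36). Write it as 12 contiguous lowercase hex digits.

243636363636

Key hex bytes 63 76 b6 0e 4b 01 73 f0 6f 57 is 10 bytes > B = 6, so hash it first: H(key) = 12, then zero-pad to 6 bytes: K' = 12 00 00 00 00 00.
XOR each byte with 0x36: 12⊕36=24, 00⊕36=36, 00⊕36=36, 00⊕36=36, 00⊕36=36, 00⊕36=36.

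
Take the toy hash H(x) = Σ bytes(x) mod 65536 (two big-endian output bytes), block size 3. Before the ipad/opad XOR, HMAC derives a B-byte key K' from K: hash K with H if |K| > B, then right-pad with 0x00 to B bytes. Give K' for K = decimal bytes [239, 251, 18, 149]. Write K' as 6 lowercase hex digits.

029100

|K| = 4 > B = 3, so first hash the key.
H(K): sum = 239+251+18+149 = 657 → 02 91.
Zero-pad H(K) = 02 91 to 3 bytes: K' = 02 91 00.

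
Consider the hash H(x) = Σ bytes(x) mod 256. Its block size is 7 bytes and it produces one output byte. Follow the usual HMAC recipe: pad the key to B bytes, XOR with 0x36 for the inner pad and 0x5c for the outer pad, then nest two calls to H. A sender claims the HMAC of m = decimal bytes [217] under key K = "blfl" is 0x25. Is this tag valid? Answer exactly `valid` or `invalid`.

Key "blfl" = 62 6c 66 6c is 4 bytes ≤ B = 7; zero-pad to 7 bytes: K' = 62 6c 66 6c 00 00 00.
K' ⊕ ipad = 54 5a 50 5a 36 36 36; K' ⊕ opad = 3e 30 3a 30 5c 5c 5c.
Inner hash: sum = 84+90+80+90+54+54+54+217 = 723; mod 256 = 211 → d3.
Outer hash (recomputed tag): sum = 62+48+58+48+92+92+92+211 = 703; mod 256 = 191 → bf.
Recomputed tag = bf; claimed = 25 → mismatch.

invalid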